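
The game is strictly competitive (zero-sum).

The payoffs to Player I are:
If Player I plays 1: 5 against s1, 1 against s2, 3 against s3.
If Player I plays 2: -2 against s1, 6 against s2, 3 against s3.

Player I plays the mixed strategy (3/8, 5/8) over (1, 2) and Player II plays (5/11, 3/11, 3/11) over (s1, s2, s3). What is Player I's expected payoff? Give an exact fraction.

49/22

Against (5/11, 3/11, 3/11), each row's expected payoff is 1: 37/11; 2: 17/11.
Taking the (3/8, 5/8)-weighted average: (3/8)·(37/11) + (5/8)·(17/11) = 49/22.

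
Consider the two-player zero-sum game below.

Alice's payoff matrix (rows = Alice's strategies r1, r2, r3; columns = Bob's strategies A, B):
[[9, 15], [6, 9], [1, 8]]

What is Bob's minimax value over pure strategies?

9

The worst case (largest entry) in each column is A: 9, B: 15.
The best (smallest) of these is 9.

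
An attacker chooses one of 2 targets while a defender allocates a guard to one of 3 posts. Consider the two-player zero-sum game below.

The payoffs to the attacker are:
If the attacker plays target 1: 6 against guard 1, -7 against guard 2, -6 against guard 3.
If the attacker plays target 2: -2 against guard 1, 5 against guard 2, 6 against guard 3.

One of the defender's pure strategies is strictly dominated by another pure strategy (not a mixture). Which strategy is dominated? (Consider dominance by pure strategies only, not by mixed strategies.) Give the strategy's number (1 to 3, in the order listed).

The defender prefers columns that give the attacker less. Compare guard 3 with guard 2: -7 < -6, 5 < 6.
So guard 2 strictly dominates guard 3 for the defender; guard 3 is strictly dominated.

3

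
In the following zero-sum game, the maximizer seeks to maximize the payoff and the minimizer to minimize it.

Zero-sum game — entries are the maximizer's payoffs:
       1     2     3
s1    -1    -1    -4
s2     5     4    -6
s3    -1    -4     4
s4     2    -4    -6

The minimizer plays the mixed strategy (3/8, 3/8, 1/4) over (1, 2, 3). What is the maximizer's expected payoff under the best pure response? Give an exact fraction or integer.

15/8

s1: (-1)·(3/8) + (-1)·(3/8) + (-4)·(1/4) = -7/4.
s2: (5)·(3/8) + (4)·(3/8) + (-6)·(1/4) = 15/8.
s3: (-1)·(3/8) + (-4)·(3/8) + (4)·(1/4) = -7/8.
s4: (2)·(3/8) + (-4)·(3/8) + (-6)·(1/4) = -9/4.
The best pure response is s2 with expected payoff 15/8.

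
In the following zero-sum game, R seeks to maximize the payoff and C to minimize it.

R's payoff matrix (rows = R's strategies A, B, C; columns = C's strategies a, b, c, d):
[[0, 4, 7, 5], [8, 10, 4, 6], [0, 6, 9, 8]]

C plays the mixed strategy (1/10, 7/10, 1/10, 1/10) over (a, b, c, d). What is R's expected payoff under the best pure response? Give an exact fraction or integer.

A: (0)·(1/10) + (4)·(7/10) + (7)·(1/10) + (5)·(1/10) = 4.
B: (8)·(1/10) + (10)·(7/10) + (4)·(1/10) + (6)·(1/10) = 44/5.
C: (0)·(1/10) + (6)·(7/10) + (9)·(1/10) + (8)·(1/10) = 59/10.
The best pure response is B with expected payoff 44/5.

44/5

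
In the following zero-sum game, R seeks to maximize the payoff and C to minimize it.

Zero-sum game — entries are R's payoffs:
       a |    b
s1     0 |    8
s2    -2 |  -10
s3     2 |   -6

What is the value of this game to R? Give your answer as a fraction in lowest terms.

1

Row s2 is strictly dominated by row s3, so R never plays it.
The remaining 2×2 game on (s1, s3) × (a, b) has no saddle point. Let R play s1 with probability p; indifference gives 2(1−p) = 8p − 6(1−p), so p = 1/2.
Similarly C's optimal q on a is 7/8, and the value is 0·(7/8) + (8)·(1/8) = 1.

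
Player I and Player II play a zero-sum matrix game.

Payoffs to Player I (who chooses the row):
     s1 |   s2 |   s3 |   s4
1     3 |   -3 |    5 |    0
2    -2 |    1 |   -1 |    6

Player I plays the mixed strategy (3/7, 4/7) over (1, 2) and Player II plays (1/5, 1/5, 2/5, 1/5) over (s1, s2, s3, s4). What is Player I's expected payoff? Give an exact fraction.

6/5

Against (1/5, 1/5, 2/5, 1/5), each row's expected payoff is 1: 2; 2: 3/5.
Taking the (3/7, 4/7)-weighted average: (3/7)·(2) + (4/7)·(3/5) = 6/5.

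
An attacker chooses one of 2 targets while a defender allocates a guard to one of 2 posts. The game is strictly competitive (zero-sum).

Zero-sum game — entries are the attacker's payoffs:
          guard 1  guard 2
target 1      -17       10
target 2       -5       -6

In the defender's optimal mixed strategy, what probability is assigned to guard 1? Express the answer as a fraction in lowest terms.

4/7

Row minima are -17 and -6, so the attacker's maximin is -6; column maxima are -5 and 10, so the defender's minimax is -5. These differ, so the equilibrium is in mixed strategies.
Let the defender play guard 1 with probability q. The attacker is indifferent when −17q + 10(1−q) = −5q − 6(1−q), giving q = 4/7.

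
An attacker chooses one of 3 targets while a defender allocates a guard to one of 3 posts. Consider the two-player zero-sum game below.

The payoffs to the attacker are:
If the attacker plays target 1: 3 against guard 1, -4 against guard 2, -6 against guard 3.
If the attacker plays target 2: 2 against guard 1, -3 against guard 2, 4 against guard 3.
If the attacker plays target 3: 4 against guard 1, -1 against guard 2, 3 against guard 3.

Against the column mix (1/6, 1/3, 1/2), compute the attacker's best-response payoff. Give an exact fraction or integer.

11/6

target 1: (3)·(1/6) + (-4)·(1/3) + (-6)·(1/2) = -23/6.
target 2: (2)·(1/6) + (-3)·(1/3) + (4)·(1/2) = 4/3.
target 3: (4)·(1/6) + (-1)·(1/3) + (3)·(1/2) = 11/6.
The best pure response is target 3 with expected payoff 11/6.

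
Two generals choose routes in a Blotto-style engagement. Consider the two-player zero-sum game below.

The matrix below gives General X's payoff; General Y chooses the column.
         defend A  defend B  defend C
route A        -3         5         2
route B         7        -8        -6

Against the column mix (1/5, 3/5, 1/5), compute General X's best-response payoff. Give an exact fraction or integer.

14/5

route A: (-3)·(1/5) + (5)·(3/5) + (2)·(1/5) = 14/5.
route B: (7)·(1/5) + (-8)·(3/5) + (-6)·(1/5) = -23/5.
The best pure response is route A with expected payoff 14/5.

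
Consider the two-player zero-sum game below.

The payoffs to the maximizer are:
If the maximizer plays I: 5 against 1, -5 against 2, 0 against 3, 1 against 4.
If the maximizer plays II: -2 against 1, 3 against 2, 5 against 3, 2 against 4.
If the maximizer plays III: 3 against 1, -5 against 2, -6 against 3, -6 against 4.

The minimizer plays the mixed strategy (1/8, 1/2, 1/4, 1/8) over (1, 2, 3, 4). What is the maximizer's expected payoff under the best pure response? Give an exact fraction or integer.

11/4

I: (5)·(1/8) + (-5)·(1/2) + (0)·(1/4) + (1)·(1/8) = -7/4.
II: (-2)·(1/8) + (3)·(1/2) + (5)·(1/4) + (2)·(1/8) = 11/4.
III: (3)·(1/8) + (-5)·(1/2) + (-6)·(1/4) + (-6)·(1/8) = -35/8.
The best pure response is II with expected payoff 11/4.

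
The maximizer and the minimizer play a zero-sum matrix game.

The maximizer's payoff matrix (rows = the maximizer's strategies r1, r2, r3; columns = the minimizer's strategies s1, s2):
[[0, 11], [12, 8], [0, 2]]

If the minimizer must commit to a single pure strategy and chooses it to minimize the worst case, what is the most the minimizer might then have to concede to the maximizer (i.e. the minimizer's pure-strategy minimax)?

The worst case (largest entry) in each column is s1: 12, s2: 11.
The best (smallest) of these is 11.

11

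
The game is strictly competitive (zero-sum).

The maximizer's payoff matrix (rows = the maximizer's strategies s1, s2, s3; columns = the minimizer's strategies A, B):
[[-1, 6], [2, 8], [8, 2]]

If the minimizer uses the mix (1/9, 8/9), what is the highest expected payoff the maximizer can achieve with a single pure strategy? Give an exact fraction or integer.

22/3

s1: (-1)·(1/9) + (6)·(8/9) = 47/9.
s2: (2)·(1/9) + (8)·(8/9) = 22/3.
s3: (8)·(1/9) + (2)·(8/9) = 8/3.
The best pure response is s2 with expected payoff 22/3.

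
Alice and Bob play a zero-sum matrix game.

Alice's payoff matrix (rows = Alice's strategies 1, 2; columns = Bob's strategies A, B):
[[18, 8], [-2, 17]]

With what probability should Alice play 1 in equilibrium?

19/29

Row minima are 8 and -2, so Alice's maximin is 8; column maxima are 18 and 17, so Bob's minimax is 17. These differ, so the equilibrium is in mixed strategies.
Let Alice play 1 with probability p. Bob is indifferent when 18p − 2(1−p) = 8p + 17(1−p), giving p = 19/29.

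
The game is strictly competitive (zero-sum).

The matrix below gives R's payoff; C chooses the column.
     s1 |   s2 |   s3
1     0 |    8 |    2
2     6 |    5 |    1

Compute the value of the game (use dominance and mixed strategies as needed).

12/7

Column s2 is strictly dominated by s3 for C (it gives R more in every row).
The remaining 2×2 game on (1, 2) × (s1, s3) has no saddle point. Let R play 1 with probability p; indifference gives 6(1−p) = 2p + (1−p), so p = 5/7.
Similarly C's optimal q on s1 is 1/7, and the value is 0·(1/7) + (2)·(6/7) = 12/7.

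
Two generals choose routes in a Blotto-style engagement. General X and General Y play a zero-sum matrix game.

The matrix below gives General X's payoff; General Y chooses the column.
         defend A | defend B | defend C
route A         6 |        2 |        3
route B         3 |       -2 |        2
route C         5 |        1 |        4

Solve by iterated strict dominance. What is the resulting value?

2

Row route B is strictly dominated by row route A (6>3, 2>-2, 3>2); eliminate route B.
Column defend C is strictly dominated by defend B for General Y (2<3, 1<4); eliminate defend C.
Column defend A is strictly dominated by defend B for General Y (2<6, 1<5); eliminate defend A.
Row route C is strictly dominated by row route A (2>1); eliminate route C.
Only (route A, defend B) remains, with payoff 2.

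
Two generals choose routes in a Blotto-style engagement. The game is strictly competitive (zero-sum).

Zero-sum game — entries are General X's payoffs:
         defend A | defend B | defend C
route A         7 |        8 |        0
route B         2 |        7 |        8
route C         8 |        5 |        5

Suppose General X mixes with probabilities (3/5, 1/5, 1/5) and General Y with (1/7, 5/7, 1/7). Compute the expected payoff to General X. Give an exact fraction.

32/5

Against (1/7, 5/7, 1/7), each row's expected payoff is route A: 47/7; route B: 45/7; route C: 38/7.
Taking the (3/5, 1/5, 1/5)-weighted average: (3/5)·(47/7) + (1/5)·(45/7) + (1/5)·(38/7) = 32/5.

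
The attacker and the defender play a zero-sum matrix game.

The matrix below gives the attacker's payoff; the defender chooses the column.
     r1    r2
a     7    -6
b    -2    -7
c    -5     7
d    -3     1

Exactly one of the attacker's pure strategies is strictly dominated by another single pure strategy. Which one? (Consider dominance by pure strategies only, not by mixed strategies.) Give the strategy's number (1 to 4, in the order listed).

2

Compare b with a: 7 > -2, -6 > -7.
So a strictly dominates b for the attacker; b is strictly dominated.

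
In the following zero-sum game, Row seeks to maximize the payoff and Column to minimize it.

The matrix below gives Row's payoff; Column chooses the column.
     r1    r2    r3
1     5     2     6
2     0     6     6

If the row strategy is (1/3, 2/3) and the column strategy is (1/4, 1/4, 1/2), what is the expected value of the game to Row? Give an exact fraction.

55/12

Against (1/4, 1/4, 1/2), each row's expected payoff is 1: 19/4; 2: 9/2.
Taking the (1/3, 2/3)-weighted average: (1/3)·(19/4) + (2/3)·(9/2) = 55/12.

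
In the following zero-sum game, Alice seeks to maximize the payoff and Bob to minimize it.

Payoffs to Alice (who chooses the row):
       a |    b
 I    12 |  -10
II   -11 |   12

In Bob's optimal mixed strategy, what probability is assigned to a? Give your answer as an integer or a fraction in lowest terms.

Row minima are -10 and -11, so Alice's maximin is -10; column maxima are 12 and 12, so Bob's minimax is 12. These differ, so the equilibrium is in mixed strategies.
Let Bob play a with probability q. Alice is indifferent when 12q − 10(1−q) = −11q + 12(1−q), giving q = 22/45.

22/45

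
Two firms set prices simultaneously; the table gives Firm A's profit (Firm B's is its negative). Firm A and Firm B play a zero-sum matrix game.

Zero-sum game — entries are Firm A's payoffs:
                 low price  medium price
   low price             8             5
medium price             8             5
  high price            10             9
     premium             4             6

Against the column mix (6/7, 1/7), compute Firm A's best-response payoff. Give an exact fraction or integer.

69/7

low price: (8)·(6/7) + (5)·(1/7) = 53/7.
medium price: (8)·(6/7) + (5)·(1/7) = 53/7.
high price: (10)·(6/7) + (9)·(1/7) = 69/7.
premium: (4)·(6/7) + (6)·(1/7) = 30/7.
The best pure response is high price with expected payoff 69/7.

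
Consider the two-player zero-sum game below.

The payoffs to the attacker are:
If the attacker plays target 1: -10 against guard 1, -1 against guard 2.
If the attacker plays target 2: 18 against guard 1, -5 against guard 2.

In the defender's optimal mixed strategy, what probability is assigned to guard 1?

Row minima are -10 and -5, so the attacker's maximin is -5; column maxima are 18 and -1, so the defender's minimax is -1. These differ, so the equilibrium is in mixed strategies.
Let the defender play guard 1 with probability q. The attacker is indifferent when −10q − (1−q) = 18q − 5(1−q), giving q = 1/8.

1/8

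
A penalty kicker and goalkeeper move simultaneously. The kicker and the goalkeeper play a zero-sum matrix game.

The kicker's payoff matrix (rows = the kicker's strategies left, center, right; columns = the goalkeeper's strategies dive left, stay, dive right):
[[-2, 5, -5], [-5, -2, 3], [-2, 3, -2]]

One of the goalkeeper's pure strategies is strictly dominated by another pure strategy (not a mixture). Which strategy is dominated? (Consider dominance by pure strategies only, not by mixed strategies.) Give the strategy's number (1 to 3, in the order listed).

The goalkeeper prefers columns that give the kicker less. Compare stay with dive left: -2 < 5, -5 < -2, -2 < 3.
So dive left strictly dominates stay for the goalkeeper; stay is strictly dominated.

2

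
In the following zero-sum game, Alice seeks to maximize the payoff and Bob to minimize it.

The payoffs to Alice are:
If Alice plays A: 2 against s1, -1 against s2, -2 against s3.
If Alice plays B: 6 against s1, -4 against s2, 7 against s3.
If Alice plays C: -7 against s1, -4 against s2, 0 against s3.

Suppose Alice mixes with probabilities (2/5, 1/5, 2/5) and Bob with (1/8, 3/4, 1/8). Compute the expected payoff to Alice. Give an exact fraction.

-17/8

Against (1/8, 3/4, 1/8), each row's expected payoff is A: -3/4; B: -11/8; C: -31/8.
Taking the (2/5, 1/5, 2/5)-weighted average: (2/5)·(-3/4) + (1/5)·(-11/8) + (2/5)·(-31/8) = -17/8.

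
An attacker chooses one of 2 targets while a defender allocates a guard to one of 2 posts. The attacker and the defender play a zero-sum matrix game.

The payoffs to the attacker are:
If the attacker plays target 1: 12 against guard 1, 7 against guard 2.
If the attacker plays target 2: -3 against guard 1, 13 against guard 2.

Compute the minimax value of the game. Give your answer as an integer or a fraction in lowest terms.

59/7

Row minima are 7 and -3, so the attacker's maximin is 7; column maxima are 12 and 13, so the defender's minimax is 12. These differ, so the equilibrium is in mixed strategies.
Let the attacker play target 1 with probability p. The defender is indifferent when 12p − 3(1−p) = 7p + 13(1−p), giving p = 16/21.
Let the defender play guard 1 with probability q. The attacker is indifferent when 12q + 7(1−q) = −3q + 13(1−q), giving q = 2/7.
The value is 12·(2/7) + (7)·(5/7) = 59/7.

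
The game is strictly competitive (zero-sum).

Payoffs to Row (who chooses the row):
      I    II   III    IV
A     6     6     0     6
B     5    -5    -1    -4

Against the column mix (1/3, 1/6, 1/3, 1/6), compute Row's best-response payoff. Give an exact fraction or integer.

A: (6)·(1/3) + (6)·(1/6) + (0)·(1/3) + (6)·(1/6) = 4.
B: (5)·(1/3) + (-5)·(1/6) + (-1)·(1/3) + (-4)·(1/6) = -1/6.
The best pure response is A with expected payoff 4.

4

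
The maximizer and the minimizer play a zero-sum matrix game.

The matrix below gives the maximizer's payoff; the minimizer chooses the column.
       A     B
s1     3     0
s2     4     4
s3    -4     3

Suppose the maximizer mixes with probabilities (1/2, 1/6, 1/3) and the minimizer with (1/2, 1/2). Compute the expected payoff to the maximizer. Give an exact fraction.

Against (1/2, 1/2), each row's expected payoff is s1: 3/2; s2: 4; s3: -1/2.
Taking the (1/2, 1/6, 1/3)-weighted average: (1/2)·(3/2) + (1/6)·(4) + (1/3)·(-1/2) = 5/4.

5/4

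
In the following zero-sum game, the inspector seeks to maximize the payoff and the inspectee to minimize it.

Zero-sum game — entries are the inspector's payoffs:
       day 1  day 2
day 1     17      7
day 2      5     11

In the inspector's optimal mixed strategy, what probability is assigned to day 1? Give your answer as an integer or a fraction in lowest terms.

3/8

Row minima are 7 and 5, so the inspector's maximin is 7; column maxima are 17 and 11, so the inspectee's minimax is 11. These differ, so the equilibrium is in mixed strategies.
Let the inspector play day 1 with probability p. The inspectee is indifferent when 17p + 5(1−p) = 7p + 11(1−p), giving p = 3/8.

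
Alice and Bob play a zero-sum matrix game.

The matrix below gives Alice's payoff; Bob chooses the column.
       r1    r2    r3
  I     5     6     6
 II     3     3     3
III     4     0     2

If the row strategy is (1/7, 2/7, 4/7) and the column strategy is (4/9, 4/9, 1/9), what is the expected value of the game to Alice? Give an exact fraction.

Against (4/9, 4/9, 1/9), each row's expected payoff is I: 50/9; II: 3; III: 2.
Taking the (1/7, 2/7, 4/7)-weighted average: (1/7)·(50/9) + (2/7)·(3) + (4/7)·(2) = 176/63.

176/63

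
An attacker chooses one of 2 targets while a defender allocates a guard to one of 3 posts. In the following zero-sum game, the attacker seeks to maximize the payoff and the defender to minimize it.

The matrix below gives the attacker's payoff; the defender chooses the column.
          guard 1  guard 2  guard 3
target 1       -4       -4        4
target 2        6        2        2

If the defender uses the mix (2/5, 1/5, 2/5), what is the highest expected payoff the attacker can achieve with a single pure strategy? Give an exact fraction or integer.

18/5

target 1: (-4)·(2/5) + (-4)·(1/5) + (4)·(2/5) = -4/5.
target 2: (6)·(2/5) + (2)·(1/5) + (2)·(2/5) = 18/5.
The best pure response is target 2 with expected payoff 18/5.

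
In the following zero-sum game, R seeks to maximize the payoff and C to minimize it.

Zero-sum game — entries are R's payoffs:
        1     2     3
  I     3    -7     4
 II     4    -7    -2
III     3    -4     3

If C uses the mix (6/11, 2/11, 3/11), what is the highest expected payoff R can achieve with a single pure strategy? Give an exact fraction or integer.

I: (3)·(6/11) + (-7)·(2/11) + (4)·(3/11) = 16/11.
II: (4)·(6/11) + (-7)·(2/11) + (-2)·(3/11) = 4/11.
III: (3)·(6/11) + (-4)·(2/11) + (3)·(3/11) = 19/11.
The best pure response is III with expected payoff 19/11.

19/11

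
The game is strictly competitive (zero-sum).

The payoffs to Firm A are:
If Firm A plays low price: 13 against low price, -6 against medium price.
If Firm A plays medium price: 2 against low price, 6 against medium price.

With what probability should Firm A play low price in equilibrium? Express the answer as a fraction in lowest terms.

4/23

Row minima are -6 and 2, so Firm A's maximin is 2; column maxima are 13 and 6, so Firm B's minimax is 6. These differ, so the equilibrium is in mixed strategies.
Let Firm A play low price with probability p. Firm B is indifferent when 13p + 2(1−p) = −6p + 6(1−p), giving p = 4/23.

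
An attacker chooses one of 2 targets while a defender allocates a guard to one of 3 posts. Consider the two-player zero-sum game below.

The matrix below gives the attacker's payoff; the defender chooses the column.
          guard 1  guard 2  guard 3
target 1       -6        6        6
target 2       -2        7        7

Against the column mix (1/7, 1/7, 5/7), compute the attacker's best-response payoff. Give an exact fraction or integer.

40/7

target 1: (-6)·(1/7) + (6)·(1/7) + (6)·(5/7) = 30/7.
target 2: (-2)·(1/7) + (7)·(1/7) + (7)·(5/7) = 40/7.
The best pure response is target 2 with expected payoff 40/7.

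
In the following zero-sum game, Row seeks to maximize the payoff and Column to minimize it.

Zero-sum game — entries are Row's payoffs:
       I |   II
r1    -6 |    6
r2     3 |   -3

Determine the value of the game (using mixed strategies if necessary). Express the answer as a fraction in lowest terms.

0

Row minima are -6 and -3, so Row's maximin is -3; column maxima are 3 and 6, so Column's minimax is 3. These differ, so the equilibrium is in mixed strategies.
Let Row play r1 with probability p. Column is indifferent when −6p + 3(1−p) = 6p − 3(1−p), giving p = 1/3.
Let Column play I with probability q. Row is indifferent when −6q + 6(1−q) = 3q − 3(1−q), giving q = 1/2.
The value is -6·(1/2) + (6)·(1/2) = 0.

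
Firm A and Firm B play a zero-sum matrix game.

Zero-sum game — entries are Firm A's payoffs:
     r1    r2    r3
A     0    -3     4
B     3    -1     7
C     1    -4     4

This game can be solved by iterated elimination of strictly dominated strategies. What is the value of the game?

-1

Row C is strictly dominated by row B (3>1, -1>-4, 7>4); eliminate C.
Row A is strictly dominated by row B (3>0, -1>-3, 7>4); eliminate A.
Column r3 is strictly dominated by r1 for Firm B (3<7); eliminate r3.
Column r1 is strictly dominated by r2 for Firm B (-1<3); eliminate r1.
Only (B, r2) remains, with payoff -1.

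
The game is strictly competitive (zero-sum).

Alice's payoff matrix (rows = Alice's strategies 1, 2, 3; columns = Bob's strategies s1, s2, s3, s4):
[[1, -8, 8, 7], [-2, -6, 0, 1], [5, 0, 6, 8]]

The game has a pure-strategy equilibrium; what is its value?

Row minima: -8, -6, 0 → Alice's maximin is 0.
Column maxima: 5, 0, 8, 8 → Bob's minimax is 0.
They coincide at (3, s2), so the value is 0.

0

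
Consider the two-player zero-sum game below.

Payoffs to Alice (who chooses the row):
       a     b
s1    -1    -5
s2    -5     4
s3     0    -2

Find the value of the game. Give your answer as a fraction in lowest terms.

Row s1 is strictly dominated by row s3, so Alice never plays it.
The remaining 2×2 game on (s2, s3) × (a, b) has no saddle point. Let Alice play s2 with probability p; indifference gives −5p = 4p − 2(1−p), so p = 2/11.
Similarly Bob's optimal q on a is 6/11, and the value is -5·(6/11) + (4)·(5/11) = -10/11.

-10/11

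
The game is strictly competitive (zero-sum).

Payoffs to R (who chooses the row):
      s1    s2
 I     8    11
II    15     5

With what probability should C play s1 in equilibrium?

Row minima are 8 and 5, so R's maximin is 8; column maxima are 15 and 11, so C's minimax is 11. These differ, so the equilibrium is in mixed strategies.
Let C play s1 with probability q. R is indifferent when 8q + 11(1−q) = 15q + 5(1−q), giving q = 6/13.

6/13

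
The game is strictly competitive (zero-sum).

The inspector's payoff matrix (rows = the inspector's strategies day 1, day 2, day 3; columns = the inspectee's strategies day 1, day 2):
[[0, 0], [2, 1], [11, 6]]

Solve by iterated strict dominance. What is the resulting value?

Row day 1 is strictly dominated by row day 2 (2>0, 1>0); eliminate day 1.
Row day 2 is strictly dominated by row day 3 (11>2, 6>1); eliminate day 2.
Column day 1 is strictly dominated by day 2 for the inspectee (6<11); eliminate day 1.
Only (day 3, day 2) remains, with payoff 6.

6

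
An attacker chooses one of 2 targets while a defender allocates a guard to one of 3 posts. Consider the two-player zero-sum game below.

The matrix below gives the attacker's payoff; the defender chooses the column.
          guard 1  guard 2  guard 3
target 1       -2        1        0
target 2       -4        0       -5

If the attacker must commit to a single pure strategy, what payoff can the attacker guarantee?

-2

The worst-case payoff for each row is target 1: -2, target 2: -5.
The best of these is -2.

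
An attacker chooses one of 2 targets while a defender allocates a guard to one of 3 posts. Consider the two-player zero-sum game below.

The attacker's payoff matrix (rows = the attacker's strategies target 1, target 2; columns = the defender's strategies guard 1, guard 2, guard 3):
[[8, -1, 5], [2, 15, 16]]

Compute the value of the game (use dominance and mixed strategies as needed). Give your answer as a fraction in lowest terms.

Column guard 3 is strictly dominated by guard 2 for the defender (it gives the attacker more in every row).
The remaining 2×2 game on (target 1, target 2) × (guard 1, guard 2) has no saddle point. Let the attacker play target 1 with probability p; indifference gives 8p + 2(1−p) = −p + 15(1−p), so p = 13/22.
Similarly the defender's optimal q on guard 1 is 8/11, and the value is 8·(8/11) + (-1)·(3/11) = 61/11.

61/11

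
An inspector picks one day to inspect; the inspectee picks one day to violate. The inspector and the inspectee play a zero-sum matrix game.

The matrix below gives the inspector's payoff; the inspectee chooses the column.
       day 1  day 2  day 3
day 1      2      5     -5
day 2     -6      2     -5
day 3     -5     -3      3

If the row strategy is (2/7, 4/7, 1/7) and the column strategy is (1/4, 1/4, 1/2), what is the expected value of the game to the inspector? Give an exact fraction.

-16/7

Against (1/4, 1/4, 1/2), each row's expected payoff is day 1: -3/4; day 2: -7/2; day 3: -1/2.
Taking the (2/7, 4/7, 1/7)-weighted average: (2/7)·(-3/4) + (4/7)·(-7/2) + (1/7)·(-1/2) = -16/7.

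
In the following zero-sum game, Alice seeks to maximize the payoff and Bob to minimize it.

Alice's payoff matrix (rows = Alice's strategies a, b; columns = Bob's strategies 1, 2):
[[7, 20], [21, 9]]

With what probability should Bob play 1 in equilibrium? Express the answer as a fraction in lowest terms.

11/25

Row minima are 7 and 9, so Alice's maximin is 9; column maxima are 21 and 20, so Bob's minimax is 20. These differ, so the equilibrium is in mixed strategies.
Let Bob play 1 with probability q. Alice is indifferent when 7q + 20(1−q) = 21q + 9(1−q), giving q = 11/25.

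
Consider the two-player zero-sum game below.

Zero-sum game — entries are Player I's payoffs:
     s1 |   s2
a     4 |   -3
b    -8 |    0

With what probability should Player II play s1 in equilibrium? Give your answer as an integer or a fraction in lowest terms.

Row minima are -3 and -8, so Player I's maximin is -3; column maxima are 4 and 0, so Player II's minimax is 0. These differ, so the equilibrium is in mixed strategies.
Let Player II play s1 with probability q. Player I is indifferent when 4q − 3(1−q) = −8q, giving q = 1/5.

1/5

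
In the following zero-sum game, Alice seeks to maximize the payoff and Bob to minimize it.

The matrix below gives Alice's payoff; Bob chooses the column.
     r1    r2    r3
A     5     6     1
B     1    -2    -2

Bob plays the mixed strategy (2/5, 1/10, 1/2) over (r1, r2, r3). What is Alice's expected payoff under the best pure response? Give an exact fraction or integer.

A: (5)·(2/5) + (6)·(1/10) + (1)·(1/2) = 31/10.
B: (1)·(2/5) + (-2)·(1/10) + (-2)·(1/2) = -4/5.
The best pure response is A with expected payoff 31/10.

31/10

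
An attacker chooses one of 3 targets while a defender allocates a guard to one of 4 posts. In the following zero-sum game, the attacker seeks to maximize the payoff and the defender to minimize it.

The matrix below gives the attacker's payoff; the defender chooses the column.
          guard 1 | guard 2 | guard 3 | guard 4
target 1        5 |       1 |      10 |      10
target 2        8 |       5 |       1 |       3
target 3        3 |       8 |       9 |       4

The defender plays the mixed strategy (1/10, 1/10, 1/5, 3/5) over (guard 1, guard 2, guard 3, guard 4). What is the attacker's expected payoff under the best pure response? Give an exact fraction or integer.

43/5

target 1: (5)·(1/10) + (1)·(1/10) + (10)·(1/5) + (10)·(3/5) = 43/5.
target 2: (8)·(1/10) + (5)·(1/10) + (1)·(1/5) + (3)·(3/5) = 33/10.
target 3: (3)·(1/10) + (8)·(1/10) + (9)·(1/5) + (4)·(3/5) = 53/10.
The best pure response is target 1 with expected payoff 43/5.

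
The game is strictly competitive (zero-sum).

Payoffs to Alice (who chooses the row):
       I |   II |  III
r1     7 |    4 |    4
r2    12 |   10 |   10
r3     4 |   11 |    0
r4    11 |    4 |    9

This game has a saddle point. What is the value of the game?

10

Row minima: 4, 10, 0, 4 → Alice's maximin is 10.
Column maxima: 12, 11, 10 → Bob's minimax is 10.
They coincide at (r2, III), so the value is 10.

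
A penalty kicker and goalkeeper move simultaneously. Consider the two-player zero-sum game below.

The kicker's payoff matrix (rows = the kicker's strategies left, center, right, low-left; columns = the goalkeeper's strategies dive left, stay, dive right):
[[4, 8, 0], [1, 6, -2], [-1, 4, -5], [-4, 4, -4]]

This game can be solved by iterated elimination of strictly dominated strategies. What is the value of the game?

Column stay is strictly dominated by dive left for the goalkeeper (4<8, 1<6, -1<4, -4<4); eliminate stay.
Row center is strictly dominated by row left (4>1, 0>-2); eliminate center.
Row right is strictly dominated by row left (4>-1, 0>-5); eliminate right.
Row low-left is strictly dominated by row left (4>-4, 0>-4); eliminate low-left.
Column dive left is strictly dominated by dive right for the goalkeeper (0<4); eliminate dive left.
Only (left, dive right) remains, with payoff 0.

0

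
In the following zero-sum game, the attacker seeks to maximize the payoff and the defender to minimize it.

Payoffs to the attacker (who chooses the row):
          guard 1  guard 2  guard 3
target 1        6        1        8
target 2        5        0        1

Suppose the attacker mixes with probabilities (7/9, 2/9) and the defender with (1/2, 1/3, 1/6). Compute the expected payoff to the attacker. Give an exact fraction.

Against (1/2, 1/3, 1/6), each row's expected payoff is target 1: 14/3; target 2: 8/3.
Taking the (7/9, 2/9)-weighted average: (7/9)·(14/3) + (2/9)·(8/3) = 38/9.

38/9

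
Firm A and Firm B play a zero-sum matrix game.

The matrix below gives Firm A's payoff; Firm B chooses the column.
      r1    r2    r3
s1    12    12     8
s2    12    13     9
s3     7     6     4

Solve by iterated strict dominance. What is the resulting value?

Column r2 is strictly dominated by r3 for Firm B (8<12, 9<13, 4<6); eliminate r2.
Row s3 is strictly dominated by row s1 (12>7, 8>4); eliminate s3.
Column r1 is strictly dominated by r3 for Firm B (8<12, 9<12); eliminate r1.
Row s1 is strictly dominated by row s2 (9>8); eliminate s1.
Only (s2, r3) remains, with payoff 9.

9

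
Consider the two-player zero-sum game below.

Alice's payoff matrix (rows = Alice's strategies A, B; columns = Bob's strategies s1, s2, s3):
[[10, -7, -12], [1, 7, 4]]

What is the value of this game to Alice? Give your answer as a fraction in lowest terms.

52/25

Column s2 is strictly dominated by s3 for Bob (it gives Alice more in every row).
The remaining 2×2 game on (A, B) × (s1, s3) has no saddle point. Let Alice play A with probability p; indifference gives 10p + (1−p) = −12p + 4(1−p), so p = 3/25.
Similarly Bob's optimal q on s1 is 16/25, and the value is 10·(16/25) + (-12)·(9/25) = 52/25.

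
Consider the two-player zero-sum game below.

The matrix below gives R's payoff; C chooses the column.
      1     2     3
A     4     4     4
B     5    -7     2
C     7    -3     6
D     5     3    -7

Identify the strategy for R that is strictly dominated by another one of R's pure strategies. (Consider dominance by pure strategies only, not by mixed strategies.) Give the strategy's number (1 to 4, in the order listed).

2

Compare B with C: 7 > 5, -3 > -7, 6 > 2.
So C strictly dominates B for R; B is strictly dominated.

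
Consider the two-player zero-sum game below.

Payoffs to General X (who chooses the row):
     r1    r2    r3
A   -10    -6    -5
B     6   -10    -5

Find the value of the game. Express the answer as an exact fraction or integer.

-34/5

Column r3 is strictly dominated by r2 for General Y (it gives General X more in every row).
The remaining 2×2 game on (A, B) × (r1, r2) has no saddle point. Let General X play A with probability p; indifference gives −10p + 6(1−p) = −6p − 10(1−p), so p = 4/5.
Similarly General Y's optimal q on r1 is 1/5, and the value is -10·(1/5) + (-6)·(4/5) = -34/5.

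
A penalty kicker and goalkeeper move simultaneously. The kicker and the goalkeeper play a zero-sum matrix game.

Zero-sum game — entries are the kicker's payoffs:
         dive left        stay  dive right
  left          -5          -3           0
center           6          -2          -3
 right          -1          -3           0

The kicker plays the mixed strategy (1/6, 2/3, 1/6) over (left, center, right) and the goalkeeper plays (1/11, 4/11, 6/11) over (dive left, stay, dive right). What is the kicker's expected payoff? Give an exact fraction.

-5/3

Against (1/11, 4/11, 6/11), each row's expected payoff is left: -17/11; center: -20/11; right: -13/11.
Taking the (1/6, 2/3, 1/6)-weighted average: (1/6)·(-17/11) + (2/3)·(-20/11) + (1/6)·(-13/11) = -5/3.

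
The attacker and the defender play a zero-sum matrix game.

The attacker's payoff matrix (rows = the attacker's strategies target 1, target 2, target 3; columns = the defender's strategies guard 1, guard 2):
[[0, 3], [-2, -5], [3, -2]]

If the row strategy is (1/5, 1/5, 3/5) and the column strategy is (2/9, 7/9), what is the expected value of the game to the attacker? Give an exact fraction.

Against (2/9, 7/9), each row's expected payoff is target 1: 7/3; target 2: -13/3; target 3: -8/9.
Taking the (1/5, 1/5, 3/5)-weighted average: (1/5)·(7/3) + (1/5)·(-13/3) + (3/5)·(-8/9) = -14/15.

-14/15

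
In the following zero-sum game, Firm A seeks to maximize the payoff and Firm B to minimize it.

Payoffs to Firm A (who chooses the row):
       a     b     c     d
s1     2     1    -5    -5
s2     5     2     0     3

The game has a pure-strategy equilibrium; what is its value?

0

Row minima: -5, 0 → Firm A's maximin is 0.
Column maxima: 5, 2, 0, 3 → Firm B's minimax is 0.
They coincide at (s2, c), so the value is 0.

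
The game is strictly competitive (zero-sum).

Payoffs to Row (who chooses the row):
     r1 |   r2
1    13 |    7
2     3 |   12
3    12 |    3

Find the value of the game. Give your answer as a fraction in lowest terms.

9

Row 3 is strictly dominated by row 1, so Row never plays it.
The remaining 2×2 game on (1, 2) × (r1, r2) has no saddle point. Let Row play 1 with probability p; indifference gives 13p + 3(1−p) = 7p + 12(1−p), so p = 3/5.
Similarly Column's optimal q on r1 is 1/3, and the value is 13·(1/3) + (7)·(2/3) = 9.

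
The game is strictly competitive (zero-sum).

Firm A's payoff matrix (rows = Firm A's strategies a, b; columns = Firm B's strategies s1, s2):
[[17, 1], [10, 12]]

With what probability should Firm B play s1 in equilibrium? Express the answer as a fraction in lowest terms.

11/18

Row minima are 1 and 10, so Firm A's maximin is 10; column maxima are 17 and 12, so Firm B's minimax is 12. These differ, so the equilibrium is in mixed strategies.
Let Firm B play s1 with probability q. Firm A is indifferent when 17q + (1−q) = 10q + 12(1−q), giving q = 11/18.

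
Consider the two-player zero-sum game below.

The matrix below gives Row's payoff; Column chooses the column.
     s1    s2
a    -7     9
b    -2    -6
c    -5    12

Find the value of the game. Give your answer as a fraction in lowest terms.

Row a is strictly dominated by row c, so Row never plays it.
The remaining 2×2 game on (b, c) × (s1, s2) has no saddle point. Let Row play b with probability p; indifference gives −2p − 5(1−p) = −6p + 12(1−p), so p = 17/21.
Similarly Column's optimal q on s1 is 6/7, and the value is -2·(6/7) + (-6)·(1/7) = -18/7.

-18/7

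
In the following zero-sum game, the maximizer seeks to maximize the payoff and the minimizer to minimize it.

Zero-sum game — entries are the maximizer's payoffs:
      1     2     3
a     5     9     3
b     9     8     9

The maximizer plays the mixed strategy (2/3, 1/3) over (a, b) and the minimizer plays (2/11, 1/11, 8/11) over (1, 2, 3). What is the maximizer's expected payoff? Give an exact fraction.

Against (2/11, 1/11, 8/11), each row's expected payoff is a: 43/11; b: 98/11.
Taking the (2/3, 1/3)-weighted average: (2/3)·(43/11) + (1/3)·(98/11) = 184/33.

184/33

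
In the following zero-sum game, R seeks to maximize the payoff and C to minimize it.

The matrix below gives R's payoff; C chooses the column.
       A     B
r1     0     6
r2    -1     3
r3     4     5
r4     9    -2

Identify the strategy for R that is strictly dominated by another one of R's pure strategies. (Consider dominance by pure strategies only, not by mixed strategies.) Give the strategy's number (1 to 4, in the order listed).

2

Compare r2 with r1: 0 > -1, 6 > 3.
So r1 strictly dominates r2 for R; r2 is strictly dominated.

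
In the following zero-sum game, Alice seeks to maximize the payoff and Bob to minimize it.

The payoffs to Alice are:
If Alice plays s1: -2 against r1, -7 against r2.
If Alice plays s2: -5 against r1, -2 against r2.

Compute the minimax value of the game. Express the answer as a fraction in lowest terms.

Row minima are -7 and -5, so Alice's maximin is -5; column maxima are -2 and -2, so Bob's minimax is -2. These differ, so the equilibrium is in mixed strategies.
Let Alice play s1 with probability p. Bob is indifferent when −2p − 5(1−p) = −7p − 2(1−p), giving p = 3/8.
Let Bob play r1 with probability q. Alice is indifferent when −2q − 7(1−q) = −5q − 2(1−q), giving q = 5/8.
The value is -2·(5/8) + (-7)·(3/8) = -31/8.

-31/8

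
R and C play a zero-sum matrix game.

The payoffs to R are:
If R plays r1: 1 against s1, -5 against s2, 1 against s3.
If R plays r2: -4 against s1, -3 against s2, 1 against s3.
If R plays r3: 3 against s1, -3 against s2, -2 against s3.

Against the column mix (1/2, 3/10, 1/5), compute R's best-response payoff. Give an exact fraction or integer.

r1: (1)·(1/2) + (-5)·(3/10) + (1)·(1/5) = -4/5.
r2: (-4)·(1/2) + (-3)·(3/10) + (1)·(1/5) = -27/10.
r3: (3)·(1/2) + (-3)·(3/10) + (-2)·(1/5) = 1/5.
The best pure response is r3 with expected payoff 1/5.

1/5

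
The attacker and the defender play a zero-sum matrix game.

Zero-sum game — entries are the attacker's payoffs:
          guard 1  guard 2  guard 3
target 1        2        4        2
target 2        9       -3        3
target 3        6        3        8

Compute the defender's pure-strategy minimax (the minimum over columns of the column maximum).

4

The worst case (largest entry) in each column is guard 1: 9, guard 2: 4, guard 3: 8.
The best (smallest) of these is 4.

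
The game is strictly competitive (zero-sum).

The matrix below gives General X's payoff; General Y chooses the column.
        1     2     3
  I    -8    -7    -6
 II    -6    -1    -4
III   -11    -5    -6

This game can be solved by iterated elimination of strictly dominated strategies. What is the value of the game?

-6

Column 2 is strictly dominated by 1 for General Y (-8<-7, -6<-1, -11<-5); eliminate 2.
Row I is strictly dominated by row II (-6>-8, -4>-6); eliminate I.
Row III is strictly dominated by row II (-6>-11, -4>-6); eliminate III.
Column 3 is strictly dominated by 1 for General Y (-6<-4); eliminate 3.
Only (II, 1) remains, with payoff -6.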